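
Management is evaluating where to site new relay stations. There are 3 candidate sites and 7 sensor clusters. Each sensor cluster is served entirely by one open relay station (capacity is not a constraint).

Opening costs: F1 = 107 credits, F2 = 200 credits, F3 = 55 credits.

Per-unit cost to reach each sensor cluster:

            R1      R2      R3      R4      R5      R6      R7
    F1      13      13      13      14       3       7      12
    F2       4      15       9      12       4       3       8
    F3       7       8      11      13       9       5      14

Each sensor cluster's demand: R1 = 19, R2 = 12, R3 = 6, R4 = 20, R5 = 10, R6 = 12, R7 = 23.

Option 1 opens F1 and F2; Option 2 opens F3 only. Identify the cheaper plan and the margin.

Option 1: {F1, F2}: R1→F2 4·19=76, R2→F1 13·12=156, R3→F2 9·6=54, R4→F2 12·20=240, R5→F1 3·10=30, R6→F2 3·12=36, R7→F2 8·23=184. Service 776; fixed 307; total 1083.
Option 2: {F3}: R1→F3 7·19=133, R2→F3 8·12=96, R3→F3 11·6=66, R4→F3 13·20=260, R5→F3 9·10=90, R6→F3 5·12=60, R7→F3 14·23=322. Service 1027; fixed 55; total 1082.
Difference: |1083 − 1082| = 1.

Option 2 is cheaper by 1.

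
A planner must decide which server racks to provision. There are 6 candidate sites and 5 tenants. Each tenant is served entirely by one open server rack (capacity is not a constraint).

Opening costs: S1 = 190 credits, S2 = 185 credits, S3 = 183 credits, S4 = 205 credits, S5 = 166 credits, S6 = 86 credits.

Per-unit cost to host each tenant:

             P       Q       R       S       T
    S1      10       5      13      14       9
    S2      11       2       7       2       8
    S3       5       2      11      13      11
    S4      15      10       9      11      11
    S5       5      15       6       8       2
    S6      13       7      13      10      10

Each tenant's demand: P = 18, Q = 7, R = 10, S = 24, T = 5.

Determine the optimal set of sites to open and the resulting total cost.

Open S2 only; minimum total cost 555.

For any fixed open set, each tenant goes to its cheapest open site; total = fixed + service.
{S2}: P→S2 11·18=198, Q→S2 2·7=14, R→S2 7·10=70, S→S2 2·24=48, T→S2 8·5=40. Service 370; fixed 185; total 555.
{S2, S5}: service 222 + fixed 351 = 573
{S5}: service 457 + fixed 166 = 623
{S1, S2, S3, S4, S5, S6}: service 222 + fixed 1015 = 1237
No other subset beats 555.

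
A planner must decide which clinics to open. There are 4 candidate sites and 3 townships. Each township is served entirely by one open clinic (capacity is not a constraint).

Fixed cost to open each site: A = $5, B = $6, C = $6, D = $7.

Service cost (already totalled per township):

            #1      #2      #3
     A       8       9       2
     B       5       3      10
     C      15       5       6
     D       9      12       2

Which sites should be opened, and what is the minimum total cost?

For any fixed open set, each township goes to its cheapest open site; total = fixed + service.
{A, B}: #1→B 5, #2→B 3, #3→A 2. Service 10; fixed 11; total 21.
{B, D}: service 10 + fixed 13 = 23
{A}: service 19 + fixed 5 = 24
{A, B, C, D}: #1→B 5, #2→B 3, #3→A 2. Service 10; fixed 24; total 34.
(All 15 nonempty subsets were checked; A and B is lowest.)

Open A and B; minimum total cost 21.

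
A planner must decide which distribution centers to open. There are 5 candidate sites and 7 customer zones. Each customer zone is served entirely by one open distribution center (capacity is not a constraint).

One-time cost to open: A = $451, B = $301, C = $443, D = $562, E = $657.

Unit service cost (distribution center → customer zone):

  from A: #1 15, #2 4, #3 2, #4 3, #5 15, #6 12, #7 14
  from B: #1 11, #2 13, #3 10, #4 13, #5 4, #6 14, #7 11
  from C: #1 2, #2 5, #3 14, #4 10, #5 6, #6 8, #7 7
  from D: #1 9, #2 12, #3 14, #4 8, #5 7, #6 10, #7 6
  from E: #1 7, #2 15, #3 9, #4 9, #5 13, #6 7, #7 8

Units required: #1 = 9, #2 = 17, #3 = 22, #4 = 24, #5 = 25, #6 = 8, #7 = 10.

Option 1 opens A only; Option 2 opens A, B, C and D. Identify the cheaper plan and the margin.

Option 1 is cheaper by 802.

Option 1: {A}: #1→A 15·9=135, #2→A 4·17=68, #3→A 2·22=44, #4→A 3·24=72, #5→A 15·25=375, #6→A 12·8=96, #7→A 14·10=140. Service 930; fixed 451; total 1381.
Option 2: {A, B, C, D}: #1→C 2·9=18, #2→A 4·17=68, #3→A 2·22=44, #4→A 3·24=72, #5→B 4·25=100, #6→C 8·8=64, #7→D 6·10=60. Service 426; fixed 1757; total 2183.
Difference: |1381 − 2183| = 802.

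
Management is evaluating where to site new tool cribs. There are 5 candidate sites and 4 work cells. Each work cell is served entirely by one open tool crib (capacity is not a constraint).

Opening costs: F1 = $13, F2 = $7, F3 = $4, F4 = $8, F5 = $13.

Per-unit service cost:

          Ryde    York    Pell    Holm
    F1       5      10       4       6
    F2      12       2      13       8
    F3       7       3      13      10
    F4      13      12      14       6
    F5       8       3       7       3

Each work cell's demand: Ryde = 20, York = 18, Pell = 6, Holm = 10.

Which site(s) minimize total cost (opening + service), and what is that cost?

Open F1, F2 and F5; minimum total cost 223.

For any fixed open set, each work cell goes to its cheapest open site; total = fixed + service.
{F1, F2, F5}: Ryde→F1 5·20=100, York→F2 2·18=36, Pell→F1 4·6=24, Holm→F5 3·10=30. Service 190; fixed 33; total 223.
{F1, F2, F3, F5}: Ryde→F1 5·20=100, York→F2 2·18=36, Pell→F1 4·6=24, Holm→F5 3·10=30. Service 190; fixed 37; total 227.
{F1, F2, F4, F5}: Ryde→F1 5·20=100, York→F2 2·18=36, Pell→F1 4·6=24, Holm→F5 3·10=30. Service 190; fixed 41; total 231.
{F1, F2, F3, F4, F5}: Ryde→F1 5·20=100, York→F2 2·18=36, Pell→F1 4·6=24, Holm→F5 3·10=30. Service 190; fixed 45; total 235.
No other subset beats 223.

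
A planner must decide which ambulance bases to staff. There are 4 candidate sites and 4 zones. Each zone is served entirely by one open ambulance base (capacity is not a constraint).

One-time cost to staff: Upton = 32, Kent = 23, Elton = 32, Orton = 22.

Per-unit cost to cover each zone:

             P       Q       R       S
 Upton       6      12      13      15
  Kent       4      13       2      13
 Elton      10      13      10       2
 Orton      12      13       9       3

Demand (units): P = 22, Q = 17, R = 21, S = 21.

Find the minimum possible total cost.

Minimum total cost: 448

For any fixed open set, each zone goes to its cheapest open site; total = fixed + service.
{Kent, Elton}: P→Kent 4·22=88, Q→Kent 13·17=221, R→Kent 2·21=42, S→Elton 2·21=42. Service 393; fixed 55; total 448.
{Kent, Orton}: service 414 + fixed 45 = 459
{Upton, Kent, Elton}: service 376 + fixed 87 = 463
{Upton, Kent, Elton, Orton}: service 376 + fixed 109 = 485
(All 15 nonempty subsets were checked; Kent and Elton is lowest.)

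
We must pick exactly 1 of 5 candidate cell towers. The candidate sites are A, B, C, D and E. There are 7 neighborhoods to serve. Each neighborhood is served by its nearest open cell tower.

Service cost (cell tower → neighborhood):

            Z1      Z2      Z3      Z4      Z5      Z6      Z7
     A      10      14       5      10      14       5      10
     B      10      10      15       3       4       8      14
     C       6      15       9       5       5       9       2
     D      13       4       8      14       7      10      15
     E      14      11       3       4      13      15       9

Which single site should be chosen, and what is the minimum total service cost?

With exactly 1 open, each neighborhood uses its cheapest among the chosen.
{C}: Z1→C 6, Z2→C 15, Z3→C 9, Z4→C 5, Z5→C 5, Z6→C 9, Z7→C 2. Service cost 51.
{B}: service cost 64
{A}: service cost 68
Among all 5 size-1 choices, {C} is lowest.

Choose C only; total service cost 51.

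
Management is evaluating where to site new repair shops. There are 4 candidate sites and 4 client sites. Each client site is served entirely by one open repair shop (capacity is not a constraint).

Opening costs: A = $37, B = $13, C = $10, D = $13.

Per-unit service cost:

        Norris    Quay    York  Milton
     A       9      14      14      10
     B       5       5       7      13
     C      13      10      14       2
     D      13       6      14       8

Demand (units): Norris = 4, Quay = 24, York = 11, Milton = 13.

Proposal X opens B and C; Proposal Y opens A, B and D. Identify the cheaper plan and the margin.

Proposal X: {B, C}: Norris→B 5·4=20, Quay→B 5·24=120, York→B 7·11=77, Milton→C 2·13=26. Service 243; fixed 23; total 266.
Proposal Y: {A, B, D}: Norris→B 5·4=20, Quay→B 5·24=120, York→B 7·11=77, Milton→D 8·13=104. Service 321; fixed 63; total 384.
Difference: |266 − 384| = 118.

Proposal X is cheaper by 118.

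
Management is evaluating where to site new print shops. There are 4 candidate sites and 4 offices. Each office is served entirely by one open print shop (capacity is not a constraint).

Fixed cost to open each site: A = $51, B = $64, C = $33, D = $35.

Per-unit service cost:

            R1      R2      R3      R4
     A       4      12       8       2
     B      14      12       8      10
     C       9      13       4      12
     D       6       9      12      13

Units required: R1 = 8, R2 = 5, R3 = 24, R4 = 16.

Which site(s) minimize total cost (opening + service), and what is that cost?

For any fixed open set, each office goes to its cheapest open site; total = fixed + service.
{A, C}: R1→A 4·8=32, R2→A 12·5=60, R3→C 4·24=96, R4→A 2·16=32. Service 220; fixed 84; total 304.
{A, C, D}: service 205 + fixed 119 = 324
{A}: service 316 + fixed 51 = 367
{A, B, C, D}: service 205 + fixed 183 = 388
No other subset beats 304.

Open A and C; minimum total cost 304.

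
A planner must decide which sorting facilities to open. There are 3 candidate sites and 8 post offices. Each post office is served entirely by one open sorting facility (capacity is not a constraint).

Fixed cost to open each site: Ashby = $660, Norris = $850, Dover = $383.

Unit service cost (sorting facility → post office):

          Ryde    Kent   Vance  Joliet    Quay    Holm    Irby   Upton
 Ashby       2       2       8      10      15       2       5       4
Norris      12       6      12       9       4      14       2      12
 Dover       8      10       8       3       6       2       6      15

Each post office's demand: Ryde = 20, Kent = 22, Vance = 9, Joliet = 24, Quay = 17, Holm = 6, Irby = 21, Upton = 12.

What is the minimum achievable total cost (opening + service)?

Minimum total cost: 1327

For any fixed open set, each post office goes to its cheapest open site; total = fixed + service.
{Dover}: Ryde→Dover 8·20=160, Kent→Dover 10·22=220, Vance→Dover 8·9=72, Joliet→Dover 3·24=72, Quay→Dover 6·17=102, Holm→Dover 2·6=12, Irby→Dover 6·21=126, Upton→Dover 15·12=180. Service 944; fixed 383; total 1327.
{Ashby}: service 816 + fixed 660 = 1476
{Ashby, Dover}: Ryde→Ashby 2·20=40, Kent→Ashby 2·22=44, Vance→Ashby 8·9=72, Joliet→Dover 3·24=72, Quay→Dover 6·17=102, Holm→Ashby 2·6=12, Irby→Ashby 5·21=105, Upton→Ashby 4·12=48. Service 495; fixed 1043; total 1538.
{Ashby, Norris, Dover}: service 398 + fixed 1893 = 2291
No other subset beats 1327.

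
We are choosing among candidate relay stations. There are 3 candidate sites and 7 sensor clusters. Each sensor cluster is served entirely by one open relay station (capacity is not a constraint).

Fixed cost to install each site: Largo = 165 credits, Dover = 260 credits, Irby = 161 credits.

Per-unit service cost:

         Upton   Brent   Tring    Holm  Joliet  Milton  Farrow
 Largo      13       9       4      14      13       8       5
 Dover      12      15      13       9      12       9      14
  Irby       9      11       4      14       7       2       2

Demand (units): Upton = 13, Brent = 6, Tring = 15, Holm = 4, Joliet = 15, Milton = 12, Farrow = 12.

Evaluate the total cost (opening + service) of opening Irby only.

Each sensor cluster is assigned to its cheapest site among the open ones.
{Irby}: Upton→Irby 9·13=117, Brent→Irby 11·6=66, Tring→Irby 4·15=60, Holm→Irby 14·4=56, Joliet→Irby 7·15=105, Milton→Irby 2·12=24, Farrow→Irby 2·12=24. Service 452; fixed 161; total 613.

Total cost: 613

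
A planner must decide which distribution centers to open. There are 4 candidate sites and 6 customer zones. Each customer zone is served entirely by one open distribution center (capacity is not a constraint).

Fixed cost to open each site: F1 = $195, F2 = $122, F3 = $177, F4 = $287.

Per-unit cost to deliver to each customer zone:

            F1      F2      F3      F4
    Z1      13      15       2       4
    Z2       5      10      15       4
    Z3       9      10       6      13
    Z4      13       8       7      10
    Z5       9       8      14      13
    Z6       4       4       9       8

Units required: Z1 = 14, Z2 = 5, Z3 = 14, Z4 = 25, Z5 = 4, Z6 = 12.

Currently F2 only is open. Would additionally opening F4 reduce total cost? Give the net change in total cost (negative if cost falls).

No — net change +103 (cost rises by 103).

Current service cost with {F2}: 680.
Adding F4: each customer zone re-picks its cheapest; new service cost 496, saving 184.
Extra fixed cost: 287. Net change = 287 − 184 = 103.
(Totals: 802 → 905.)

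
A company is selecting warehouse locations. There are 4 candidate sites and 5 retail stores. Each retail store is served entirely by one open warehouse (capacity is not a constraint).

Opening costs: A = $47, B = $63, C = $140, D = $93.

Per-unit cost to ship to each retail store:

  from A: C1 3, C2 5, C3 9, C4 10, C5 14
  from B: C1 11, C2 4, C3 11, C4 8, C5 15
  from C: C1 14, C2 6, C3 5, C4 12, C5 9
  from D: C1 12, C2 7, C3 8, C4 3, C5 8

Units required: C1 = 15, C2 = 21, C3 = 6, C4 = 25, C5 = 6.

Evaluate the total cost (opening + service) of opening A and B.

Each retail store is assigned to its cheapest site among the open ones.
{A, B}: C1→A 3·15=45, C2→B 4·21=84, C3→A 9·6=54, C4→B 8·25=200, C5→A 14·6=84. Service 467; fixed 110; total 577.

Total cost: 577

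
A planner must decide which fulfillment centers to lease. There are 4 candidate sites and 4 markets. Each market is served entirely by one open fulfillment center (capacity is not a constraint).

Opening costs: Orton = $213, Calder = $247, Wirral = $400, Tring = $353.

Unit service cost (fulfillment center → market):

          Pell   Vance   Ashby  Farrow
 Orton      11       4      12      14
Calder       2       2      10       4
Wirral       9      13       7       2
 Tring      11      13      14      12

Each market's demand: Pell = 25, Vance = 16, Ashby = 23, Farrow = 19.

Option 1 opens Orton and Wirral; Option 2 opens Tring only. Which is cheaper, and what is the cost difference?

Option 1 is cheaper by 285.

Option 1: {Orton, Wirral}: Pell→Wirral 9·25=225, Vance→Orton 4·16=64, Ashby→Wirral 7·23=161, Farrow→Wirral 2·19=38. Service 488; fixed 613; total 1101.
Option 2: {Tring}: Pell→Tring 11·25=275, Vance→Tring 13·16=208, Ashby→Tring 14·23=322, Farrow→Tring 12·19=228. Service 1033; fixed 353; total 1386.
Difference: |1101 − 1386| = 285.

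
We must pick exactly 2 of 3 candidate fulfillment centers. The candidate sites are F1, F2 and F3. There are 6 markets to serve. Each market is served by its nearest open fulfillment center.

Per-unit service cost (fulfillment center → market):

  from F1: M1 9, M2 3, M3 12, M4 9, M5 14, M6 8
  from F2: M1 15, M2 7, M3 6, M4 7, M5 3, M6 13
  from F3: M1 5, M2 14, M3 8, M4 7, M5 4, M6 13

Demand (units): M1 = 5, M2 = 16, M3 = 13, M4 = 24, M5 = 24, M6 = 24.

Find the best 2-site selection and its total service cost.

Choose F1 and F2; total service cost 603.

With exactly 2 open, each market uses its cheapest among the chosen.
{F1, F2}: M1→F1 9·5=45, M2→F1 3·16=48, M3→F2 6·13=78, M4→F2 7·24=168, M5→F2 3·24=72, M6→F1 8·24=192. Service cost 603.
{F1, F3}: service cost 633
{F2, F3}: service cost 767
Among all 3 size-2 choices, {F1, F2} is lowest.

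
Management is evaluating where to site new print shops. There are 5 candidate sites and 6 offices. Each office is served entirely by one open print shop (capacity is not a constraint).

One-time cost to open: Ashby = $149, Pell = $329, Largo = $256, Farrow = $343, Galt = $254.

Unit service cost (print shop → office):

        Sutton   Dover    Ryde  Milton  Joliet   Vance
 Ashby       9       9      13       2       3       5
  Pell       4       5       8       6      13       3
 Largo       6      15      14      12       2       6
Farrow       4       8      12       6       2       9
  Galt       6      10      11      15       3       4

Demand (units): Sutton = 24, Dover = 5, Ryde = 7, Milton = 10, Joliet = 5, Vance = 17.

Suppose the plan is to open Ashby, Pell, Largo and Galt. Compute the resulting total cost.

Total cost: 1246

Each office is assigned to its cheapest site among the open ones.
{Ashby, Pell, Largo, Galt}: Sutton→Pell 4·24=96, Dover→Pell 5·5=25, Ryde→Pell 8·7=56, Milton→Ashby 2·10=20, Joliet→Largo 2·5=10, Vance→Pell 3·17=51. Service 258; fixed 988; total 1246.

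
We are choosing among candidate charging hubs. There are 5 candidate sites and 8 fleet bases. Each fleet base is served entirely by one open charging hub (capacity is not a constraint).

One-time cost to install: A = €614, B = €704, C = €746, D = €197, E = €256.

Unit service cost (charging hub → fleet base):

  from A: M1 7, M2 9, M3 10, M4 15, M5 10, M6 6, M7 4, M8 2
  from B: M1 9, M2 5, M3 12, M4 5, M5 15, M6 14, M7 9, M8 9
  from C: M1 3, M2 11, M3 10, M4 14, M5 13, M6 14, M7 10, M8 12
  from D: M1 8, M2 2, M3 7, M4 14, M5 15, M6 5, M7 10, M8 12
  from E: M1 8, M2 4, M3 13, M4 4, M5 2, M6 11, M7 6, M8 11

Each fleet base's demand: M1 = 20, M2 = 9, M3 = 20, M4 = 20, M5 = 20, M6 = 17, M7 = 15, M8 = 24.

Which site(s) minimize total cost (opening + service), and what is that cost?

For any fixed open set, each fleet base goes to its cheapest open site; total = fixed + service.
{D, E}: M1→D 8·20=160, M2→D 2·9=18, M3→D 7·20=140, M4→E 4·20=80, M5→E 2·20=40, M6→D 5·17=85, M7→E 6·15=90, M8→E 11·24=264. Service 877; fixed 453; total 1330.
{E}: service 1117 + fixed 256 = 1373
{A, E}: service 706 + fixed 870 = 1576
{A, B, C, D, E}: service 531 + fixed 2517 = 3048
No other subset beats 1330.

Open D and E; minimum total cost 1330.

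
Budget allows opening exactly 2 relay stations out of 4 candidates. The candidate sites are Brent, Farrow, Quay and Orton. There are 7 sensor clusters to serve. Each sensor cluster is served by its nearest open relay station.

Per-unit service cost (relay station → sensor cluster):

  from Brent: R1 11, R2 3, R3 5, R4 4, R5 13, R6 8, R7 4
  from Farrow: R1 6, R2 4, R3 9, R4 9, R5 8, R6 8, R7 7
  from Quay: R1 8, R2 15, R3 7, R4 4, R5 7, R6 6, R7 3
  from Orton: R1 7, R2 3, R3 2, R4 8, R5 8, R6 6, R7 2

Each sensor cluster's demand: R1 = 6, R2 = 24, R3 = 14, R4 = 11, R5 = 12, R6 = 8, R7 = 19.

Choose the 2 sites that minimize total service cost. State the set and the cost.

With exactly 2 open, each sensor cluster uses its cheapest among the chosen.
{Quay, Orton}: R1→Orton 7·6=42, R2→Orton 3·24=72, R3→Orton 2·14=28, R4→Quay 4·11=44, R5→Quay 7·12=84, R6→Quay 6·8=48, R7→Orton 2·19=38. Service cost 356.
{Brent, Orton}: service cost 368
{Farrow, Orton}: service cost 406
Among all 6 size-2 choices, {Quay, Orton} is lowest.

Choose Quay and Orton; total service cost 356.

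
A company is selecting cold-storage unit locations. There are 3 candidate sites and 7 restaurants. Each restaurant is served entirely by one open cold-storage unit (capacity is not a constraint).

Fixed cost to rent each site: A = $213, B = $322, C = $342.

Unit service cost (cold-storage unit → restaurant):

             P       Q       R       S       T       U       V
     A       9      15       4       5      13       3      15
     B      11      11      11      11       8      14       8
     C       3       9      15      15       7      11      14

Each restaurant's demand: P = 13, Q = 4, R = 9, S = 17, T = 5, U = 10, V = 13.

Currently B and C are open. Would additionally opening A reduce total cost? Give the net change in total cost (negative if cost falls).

Current service cost with {B, C}: 610.
Adding A: each restaurant re-picks its cheapest; new service cost 365, saving 245.
Extra fixed cost: 213. Net change = 213 − 245 = -32.
(Totals: 1274 → 1242.)

Yes — net change −32 (cost falls by 32).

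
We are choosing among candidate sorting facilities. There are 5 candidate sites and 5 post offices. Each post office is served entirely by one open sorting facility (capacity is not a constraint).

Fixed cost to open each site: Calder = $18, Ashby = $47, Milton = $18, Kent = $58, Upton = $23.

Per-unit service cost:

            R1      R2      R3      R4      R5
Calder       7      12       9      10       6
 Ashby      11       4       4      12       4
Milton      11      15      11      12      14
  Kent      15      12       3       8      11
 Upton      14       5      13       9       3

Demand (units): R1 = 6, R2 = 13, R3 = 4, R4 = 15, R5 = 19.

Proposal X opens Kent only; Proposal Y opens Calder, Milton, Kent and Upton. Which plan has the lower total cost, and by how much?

Proposal X: {Kent}: R1→Kent 15·6=90, R2→Kent 12·13=156, R3→Kent 3·4=12, R4→Kent 8·15=120, R5→Kent 11·19=209. Service 587; fixed 58; total 645.
Proposal Y: {Calder, Milton, Kent, Upton}: R1→Calder 7·6=42, R2→Upton 5·13=65, R3→Kent 3·4=12, R4→Kent 8·15=120, R5→Upton 3·19=57. Service 296; fixed 117; total 413.
Difference: |645 − 413| = 232.

Proposal Y is cheaper by 232.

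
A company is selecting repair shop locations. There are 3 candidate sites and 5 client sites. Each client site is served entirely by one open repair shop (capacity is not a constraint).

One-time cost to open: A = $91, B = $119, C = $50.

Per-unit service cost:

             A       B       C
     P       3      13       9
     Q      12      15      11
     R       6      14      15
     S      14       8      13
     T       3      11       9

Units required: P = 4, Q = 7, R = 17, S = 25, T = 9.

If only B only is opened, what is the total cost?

Total cost: 813

Each client site is assigned to its cheapest site among the open ones.
{B}: P→B 13·4=52, Q→B 15·7=105, R→B 14·17=238, S→B 8·25=200, T→B 11·9=99. Service 694; fixed 119; total 813.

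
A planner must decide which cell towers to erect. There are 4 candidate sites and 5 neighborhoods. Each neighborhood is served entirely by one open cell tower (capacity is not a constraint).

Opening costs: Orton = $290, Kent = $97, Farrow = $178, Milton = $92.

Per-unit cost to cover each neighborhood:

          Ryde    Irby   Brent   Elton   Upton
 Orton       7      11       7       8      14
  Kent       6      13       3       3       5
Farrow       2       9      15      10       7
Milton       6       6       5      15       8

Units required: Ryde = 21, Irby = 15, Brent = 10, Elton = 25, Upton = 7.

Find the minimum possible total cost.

For any fixed open set, each neighborhood goes to its cheapest open site; total = fixed + service.
{Kent, Milton}: Ryde→Kent 6·21=126, Irby→Milton 6·15=90, Brent→Kent 3·10=30, Elton→Kent 3·25=75, Upton→Kent 5·7=35. Service 356; fixed 189; total 545.
{Kent}: service 461 + fixed 97 = 558
{Kent, Farrow}: service 317 + fixed 275 = 592
{Orton, Kent, Farrow, Milton}: service 272 + fixed 657 = 929
(All 15 nonempty subsets were checked; Kent and Milton is lowest.)

Minimum total cost: 545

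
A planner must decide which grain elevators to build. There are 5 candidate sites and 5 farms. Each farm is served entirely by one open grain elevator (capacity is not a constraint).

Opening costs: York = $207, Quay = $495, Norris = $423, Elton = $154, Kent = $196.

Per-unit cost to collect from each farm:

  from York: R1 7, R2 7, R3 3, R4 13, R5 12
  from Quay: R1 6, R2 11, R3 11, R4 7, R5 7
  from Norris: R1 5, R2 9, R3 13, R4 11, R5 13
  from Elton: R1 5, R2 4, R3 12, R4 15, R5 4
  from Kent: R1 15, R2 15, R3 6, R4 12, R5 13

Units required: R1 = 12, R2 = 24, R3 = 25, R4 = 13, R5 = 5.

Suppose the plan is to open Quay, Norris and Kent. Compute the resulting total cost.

Total cost: 1666

Each farm is assigned to its cheapest site among the open ones.
{Quay, Norris, Kent}: R1→Norris 5·12=60, R2→Norris 9·24=216, R3→Kent 6·25=150, R4→Quay 7·13=91, R5→Quay 7·5=35. Service 552; fixed 1114; total 1666.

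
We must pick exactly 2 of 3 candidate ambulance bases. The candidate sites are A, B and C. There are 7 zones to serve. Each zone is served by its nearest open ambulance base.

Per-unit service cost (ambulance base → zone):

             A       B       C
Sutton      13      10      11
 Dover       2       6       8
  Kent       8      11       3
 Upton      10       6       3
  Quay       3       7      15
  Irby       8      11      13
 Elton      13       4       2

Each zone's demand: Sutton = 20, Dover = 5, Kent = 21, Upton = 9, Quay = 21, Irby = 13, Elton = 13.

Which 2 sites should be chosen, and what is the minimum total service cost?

With exactly 2 open, each zone uses its cheapest among the chosen.
{A, C}: Sutton→C 11·20=220, Dover→A 2·5=10, Kent→C 3·21=63, Upton→C 3·9=27, Quay→A 3·21=63, Irby→A 8·13=104, Elton→C 2·13=26. Service cost 513.
{B, C}: service cost 636
{A, B}: service cost 651
Among all 3 size-2 choices, {A, C} is lowest.

Choose A and C; total service cost 513.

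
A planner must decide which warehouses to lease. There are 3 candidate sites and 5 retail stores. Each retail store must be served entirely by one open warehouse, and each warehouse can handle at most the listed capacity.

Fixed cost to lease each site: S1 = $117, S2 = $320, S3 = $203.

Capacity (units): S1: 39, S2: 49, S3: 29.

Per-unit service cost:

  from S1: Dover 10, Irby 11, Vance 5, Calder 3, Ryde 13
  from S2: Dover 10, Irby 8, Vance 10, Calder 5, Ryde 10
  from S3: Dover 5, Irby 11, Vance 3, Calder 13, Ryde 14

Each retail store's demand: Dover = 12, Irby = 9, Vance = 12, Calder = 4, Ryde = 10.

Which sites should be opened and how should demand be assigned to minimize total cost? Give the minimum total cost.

Minimum total cost: 657

Open {S1, S3}: Dover→S3 5·12=60, Irby→S1 11·9=99, Vance→S3 3·12=36, Calder→S1 3·4=12, Ryde→S1 13·10=130.
Loads: S1 carries 23/39, S3 carries 24/29. Service 337; fixed 320; total 657.
Next best feasible plan costs 681.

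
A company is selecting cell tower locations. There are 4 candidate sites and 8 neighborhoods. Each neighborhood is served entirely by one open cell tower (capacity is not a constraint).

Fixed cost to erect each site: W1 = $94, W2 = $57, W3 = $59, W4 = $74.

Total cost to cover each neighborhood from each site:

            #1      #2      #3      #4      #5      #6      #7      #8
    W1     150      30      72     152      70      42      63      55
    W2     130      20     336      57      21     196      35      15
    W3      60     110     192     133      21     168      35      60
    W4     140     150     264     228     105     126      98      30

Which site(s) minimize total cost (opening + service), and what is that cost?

Open W1, W2 and W3; minimum total cost 532.

For any fixed open set, each neighborhood goes to its cheapest open site; total = fixed + service.
{W1, W2, W3}: #1→W3 60, #2→W2 20, #3→W1 72, #4→W2 57, #5→W2 21, #6→W1 42, #7→W2 35, #8→W2 15. Service 322; fixed 210; total 532.
{W1, W2}: service 392 + fixed 151 = 543
{W1, W3}: #1→W3 60, #2→W1 30, #3→W1 72, #4→W3 133, #5→W3 21, #6→W1 42, #7→W3 35, #8→W1 55. Service 448; fixed 153; total 601.
{W1, W2, W3, W4}: service 322 + fixed 284 = 606
No other subset beats 532.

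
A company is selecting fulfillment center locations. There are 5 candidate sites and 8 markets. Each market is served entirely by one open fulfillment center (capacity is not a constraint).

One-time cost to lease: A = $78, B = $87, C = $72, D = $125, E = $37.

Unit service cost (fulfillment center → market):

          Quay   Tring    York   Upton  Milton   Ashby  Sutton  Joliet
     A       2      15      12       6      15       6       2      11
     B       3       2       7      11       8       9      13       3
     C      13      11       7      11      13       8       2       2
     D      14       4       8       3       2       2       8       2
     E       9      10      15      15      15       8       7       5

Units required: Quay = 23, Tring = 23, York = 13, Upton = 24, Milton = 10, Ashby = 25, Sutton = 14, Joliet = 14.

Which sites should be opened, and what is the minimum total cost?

For any fixed open set, each market goes to its cheapest open site; total = fixed + service.
{A, D}: Quay→A 2·23=46, Tring→D 4·23=92, York→D 8·13=104, Upton→D 3·24=72, Milton→D 2·10=20, Ashby→D 2·25=50, Sutton→A 2·14=28, Joliet→D 2·14=28. Service 440; fixed 203; total 643.
{A, B, D}: Quay→A 2·23=46, Tring→B 2·23=46, York→B 7·13=91, Upton→D 3·24=72, Milton→D 2·10=20, Ashby→D 2·25=50, Sutton→A 2·14=28, Joliet→D 2·14=28. Service 381; fixed 290; total 671.
{A, D, E}: service 440 + fixed 240 = 680
{A, B, C, D, E}: service 381 + fixed 399 = 780
No other subset beats 643.

Open A and D; minimum total cost 643.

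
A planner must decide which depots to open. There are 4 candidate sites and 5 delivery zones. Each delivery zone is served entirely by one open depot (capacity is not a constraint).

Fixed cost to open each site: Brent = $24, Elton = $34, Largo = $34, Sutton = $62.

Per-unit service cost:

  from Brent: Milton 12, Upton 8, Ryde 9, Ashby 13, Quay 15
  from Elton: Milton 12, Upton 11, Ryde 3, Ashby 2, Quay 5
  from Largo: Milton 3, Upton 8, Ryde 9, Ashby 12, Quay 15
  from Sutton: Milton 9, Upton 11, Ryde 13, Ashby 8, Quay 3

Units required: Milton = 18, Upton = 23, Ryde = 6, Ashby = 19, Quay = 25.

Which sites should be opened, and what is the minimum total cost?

Open Elton and Largo; minimum total cost 487.

For any fixed open set, each delivery zone goes to its cheapest open site; total = fixed + service.
{Elton, Largo}: Milton→Largo 3·18=54, Upton→Largo 8·23=184, Ryde→Elton 3·6=18, Ashby→Elton 2·19=38, Quay→Elton 5·25=125. Service 419; fixed 68; total 487.
{Elton, Largo, Sutton}: Milton→Largo 3·18=54, Upton→Largo 8·23=184, Ryde→Elton 3·6=18, Ashby→Elton 2·19=38, Quay→Sutton 3·25=75. Service 369; fixed 130; total 499.
{Brent, Elton, Largo}: service 419 + fixed 92 = 511
{Brent, Elton, Largo, Sutton}: service 369 + fixed 154 = 523
No other subset beats 487.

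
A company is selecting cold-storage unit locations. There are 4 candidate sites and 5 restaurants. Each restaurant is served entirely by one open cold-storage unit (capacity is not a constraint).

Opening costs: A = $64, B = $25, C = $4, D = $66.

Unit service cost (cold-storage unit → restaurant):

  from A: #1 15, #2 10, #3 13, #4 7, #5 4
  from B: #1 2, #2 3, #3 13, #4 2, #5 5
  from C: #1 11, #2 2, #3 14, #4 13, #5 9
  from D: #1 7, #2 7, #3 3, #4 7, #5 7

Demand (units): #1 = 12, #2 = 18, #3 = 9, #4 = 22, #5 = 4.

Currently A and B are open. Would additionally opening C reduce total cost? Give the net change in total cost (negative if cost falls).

Yes — net change −14 (cost falls by 14).

Current service cost with {A, B}: 255.
Adding C: each restaurant re-picks its cheapest; new service cost 237, saving 18.
Extra fixed cost: 4. Net change = 4 − 18 = -14.
(Totals: 344 → 330.)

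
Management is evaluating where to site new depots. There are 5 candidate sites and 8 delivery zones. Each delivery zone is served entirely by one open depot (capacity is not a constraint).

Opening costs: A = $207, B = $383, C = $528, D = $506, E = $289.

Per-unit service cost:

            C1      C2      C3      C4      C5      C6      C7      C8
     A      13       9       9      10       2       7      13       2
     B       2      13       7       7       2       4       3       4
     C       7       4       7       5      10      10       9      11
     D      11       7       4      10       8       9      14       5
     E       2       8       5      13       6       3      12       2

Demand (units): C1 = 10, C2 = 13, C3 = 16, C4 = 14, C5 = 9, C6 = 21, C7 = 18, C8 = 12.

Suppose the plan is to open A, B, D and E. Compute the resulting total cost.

Each delivery zone is assigned to its cheapest site among the open ones.
{A, B, D, E}: C1→B 2·10=20, C2→D 7·13=91, C3→D 4·16=64, C4→B 7·14=98, C5→A 2·9=18, C6→E 3·21=63, C7→B 3·18=54, C8→A 2·12=24. Service 432; fixed 1385; total 1817.

Total cost: 1817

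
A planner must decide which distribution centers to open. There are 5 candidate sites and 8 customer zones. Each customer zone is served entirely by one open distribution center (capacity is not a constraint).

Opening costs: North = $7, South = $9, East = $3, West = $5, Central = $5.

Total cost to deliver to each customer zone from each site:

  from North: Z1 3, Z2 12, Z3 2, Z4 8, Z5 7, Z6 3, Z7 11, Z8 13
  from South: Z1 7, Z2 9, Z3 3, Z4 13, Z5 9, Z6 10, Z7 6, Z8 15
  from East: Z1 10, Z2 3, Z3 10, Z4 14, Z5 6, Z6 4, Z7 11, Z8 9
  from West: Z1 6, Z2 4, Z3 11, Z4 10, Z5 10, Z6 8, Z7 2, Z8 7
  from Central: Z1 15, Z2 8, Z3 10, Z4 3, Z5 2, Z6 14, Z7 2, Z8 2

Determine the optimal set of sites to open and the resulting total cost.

For any fixed open set, each customer zone goes to its cheapest open site; total = fixed + service.
{North, East, Central}: Z1→North 3, Z2→East 3, Z3→North 2, Z4→Central 3, Z5→Central 2, Z6→North 3, Z7→Central 2, Z8→Central 2. Service 20; fixed 15; total 35.
{North, Central}: service 25 + fixed 12 = 37
{North, West, Central}: Z1→North 3, Z2→West 4, Z3→North 2, Z4→Central 3, Z5→Central 2, Z6→North 3, Z7→West 2, Z8→Central 2. Service 21; fixed 17; total 38.
{North, South, East, West, Central}: service 20 + fixed 29 = 49
No other subset beats 35.

Open North, East and Central; minimum total cost 35.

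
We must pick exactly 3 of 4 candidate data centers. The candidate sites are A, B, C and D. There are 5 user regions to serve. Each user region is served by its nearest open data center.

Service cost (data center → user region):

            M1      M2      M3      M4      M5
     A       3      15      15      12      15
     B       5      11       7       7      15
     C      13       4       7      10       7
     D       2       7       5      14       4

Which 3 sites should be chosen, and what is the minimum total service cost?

Choose B, C and D; total service cost 22.

With exactly 3 open, each user region uses its cheapest among the chosen.
{B, C, D}: M1→D 2, M2→C 4, M3→D 5, M4→B 7, M5→D 4. Service cost 22.
{A, B, D}: service cost 25
{A, C, D}: service cost 25
Among all 4 size-3 choices, {B, C, D} is lowest.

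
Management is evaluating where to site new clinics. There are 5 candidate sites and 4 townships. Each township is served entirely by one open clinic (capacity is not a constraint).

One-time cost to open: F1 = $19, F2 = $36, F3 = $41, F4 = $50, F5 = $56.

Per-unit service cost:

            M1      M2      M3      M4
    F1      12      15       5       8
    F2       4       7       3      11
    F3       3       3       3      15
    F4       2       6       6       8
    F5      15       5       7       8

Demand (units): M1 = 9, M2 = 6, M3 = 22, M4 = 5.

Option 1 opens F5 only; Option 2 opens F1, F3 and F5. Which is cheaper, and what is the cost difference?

Option 2 is cheaper by 148.

Option 1: {F5}: M1→F5 15·9=135, M2→F5 5·6=30, M3→F5 7·22=154, M4→F5 8·5=40. Service 359; fixed 56; total 415.
Option 2: {F1, F3, F5}: M1→F3 3·9=27, M2→F3 3·6=18, M3→F3 3·22=66, M4→F1 8·5=40. Service 151; fixed 116; total 267.
Difference: |415 − 267| = 148.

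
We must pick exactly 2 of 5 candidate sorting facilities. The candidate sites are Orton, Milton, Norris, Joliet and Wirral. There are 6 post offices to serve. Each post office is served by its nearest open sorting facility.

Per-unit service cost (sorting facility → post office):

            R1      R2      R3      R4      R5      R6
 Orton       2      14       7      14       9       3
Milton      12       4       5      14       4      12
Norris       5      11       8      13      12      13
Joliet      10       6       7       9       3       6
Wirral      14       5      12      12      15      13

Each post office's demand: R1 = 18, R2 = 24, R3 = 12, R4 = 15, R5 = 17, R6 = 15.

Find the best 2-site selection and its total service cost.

Choose Orton and Joliet; total service cost 495.

With exactly 2 open, each post office uses its cheapest among the chosen.
{Orton, Joliet}: R1→Orton 2·18=36, R2→Joliet 6·24=144, R3→Orton 7·12=84, R4→Joliet 9·15=135, R5→Joliet 3·17=51, R6→Orton 3·15=45. Service cost 495.
{Orton, Milton}: service cost 515
{Norris, Joliet}: service cost 594
Among all 10 size-2 choices, {Orton, Joliet} is lowest.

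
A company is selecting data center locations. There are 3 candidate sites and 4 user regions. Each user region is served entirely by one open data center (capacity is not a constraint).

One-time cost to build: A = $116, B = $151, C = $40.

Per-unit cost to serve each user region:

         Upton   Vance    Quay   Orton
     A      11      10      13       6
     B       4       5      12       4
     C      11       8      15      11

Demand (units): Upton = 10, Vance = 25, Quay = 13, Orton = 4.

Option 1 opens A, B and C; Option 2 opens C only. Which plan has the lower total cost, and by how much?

Option 1: {A, B, C}: Upton→B 4·10=40, Vance→B 5·25=125, Quay→B 12·13=156, Orton→B 4·4=16. Service 337; fixed 307; total 644.
Option 2: {C}: Upton→C 11·10=110, Vance→C 8·25=200, Quay→C 15·13=195, Orton→C 11·4=44. Service 549; fixed 40; total 589.
Difference: |644 − 589| = 55.

Option 2 is cheaper by 55.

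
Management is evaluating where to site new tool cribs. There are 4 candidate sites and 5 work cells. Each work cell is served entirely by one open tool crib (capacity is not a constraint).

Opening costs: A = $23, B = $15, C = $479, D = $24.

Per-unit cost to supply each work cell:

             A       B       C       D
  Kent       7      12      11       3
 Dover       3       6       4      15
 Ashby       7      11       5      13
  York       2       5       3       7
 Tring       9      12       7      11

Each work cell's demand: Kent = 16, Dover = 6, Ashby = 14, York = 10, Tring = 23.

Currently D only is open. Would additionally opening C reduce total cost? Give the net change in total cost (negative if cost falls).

Current service cost with {D}: 643.
Adding C: each work cell re-picks its cheapest; new service cost 333, saving 310.
Extra fixed cost: 479. Net change = 479 − 310 = 169.
(Totals: 667 → 836.)

No — net change +169 (cost rises by 169).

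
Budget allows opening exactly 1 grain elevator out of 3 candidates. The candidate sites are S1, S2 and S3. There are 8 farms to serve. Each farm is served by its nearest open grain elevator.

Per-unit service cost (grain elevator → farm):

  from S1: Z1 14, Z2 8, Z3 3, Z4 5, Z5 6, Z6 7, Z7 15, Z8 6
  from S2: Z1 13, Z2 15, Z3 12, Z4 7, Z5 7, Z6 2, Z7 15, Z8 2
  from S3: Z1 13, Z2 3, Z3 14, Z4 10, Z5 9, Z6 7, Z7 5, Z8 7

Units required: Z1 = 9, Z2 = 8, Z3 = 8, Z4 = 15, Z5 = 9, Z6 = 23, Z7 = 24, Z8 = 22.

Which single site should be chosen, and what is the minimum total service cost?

With exactly 1 open, each farm uses its cheapest among the chosen.
{S3}: Z1→S3 13·9=117, Z2→S3 3·8=24, Z3→S3 14·8=112, Z4→S3 10·15=150, Z5→S3 9·9=81, Z6→S3 7·23=161, Z7→S3 5·24=120, Z8→S3 7·22=154. Service cost 919.
{S2}: service cost 951
{S1}: service cost 996
Among all 3 size-1 choices, {S3} is lowest.

Choose S3 only; total service cost 919.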